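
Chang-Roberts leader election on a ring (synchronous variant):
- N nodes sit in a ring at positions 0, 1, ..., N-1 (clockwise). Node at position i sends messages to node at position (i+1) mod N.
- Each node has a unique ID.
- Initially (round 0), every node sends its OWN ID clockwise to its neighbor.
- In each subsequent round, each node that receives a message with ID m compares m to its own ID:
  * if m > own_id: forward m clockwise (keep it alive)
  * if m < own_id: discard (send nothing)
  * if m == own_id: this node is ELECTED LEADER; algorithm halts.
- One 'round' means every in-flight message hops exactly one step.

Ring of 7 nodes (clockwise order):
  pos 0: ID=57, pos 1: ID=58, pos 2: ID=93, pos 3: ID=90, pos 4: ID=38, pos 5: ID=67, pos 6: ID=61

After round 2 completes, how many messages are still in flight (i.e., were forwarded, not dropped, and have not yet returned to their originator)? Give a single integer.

Round 1: pos1(id58) recv 57: drop; pos2(id93) recv 58: drop; pos3(id90) recv 93: fwd; pos4(id38) recv 90: fwd; pos5(id67) recv 38: drop; pos6(id61) recv 67: fwd; pos0(id57) recv 61: fwd
Round 2: pos4(id38) recv 93: fwd; pos5(id67) recv 90: fwd; pos0(id57) recv 67: fwd; pos1(id58) recv 61: fwd
After round 2: 4 messages still in flight

Answer: 4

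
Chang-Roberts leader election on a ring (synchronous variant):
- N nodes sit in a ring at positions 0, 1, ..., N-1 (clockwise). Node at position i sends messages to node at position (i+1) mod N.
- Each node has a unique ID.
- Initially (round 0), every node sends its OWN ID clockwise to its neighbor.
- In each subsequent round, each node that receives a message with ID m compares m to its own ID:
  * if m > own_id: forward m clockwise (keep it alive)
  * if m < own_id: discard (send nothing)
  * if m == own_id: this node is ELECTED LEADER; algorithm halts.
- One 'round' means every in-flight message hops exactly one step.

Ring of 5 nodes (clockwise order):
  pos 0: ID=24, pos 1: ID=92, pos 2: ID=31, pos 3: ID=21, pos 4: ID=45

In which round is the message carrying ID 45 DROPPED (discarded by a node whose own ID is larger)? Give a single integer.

Round 1: pos1(id92) recv 24: drop; pos2(id31) recv 92: fwd; pos3(id21) recv 31: fwd; pos4(id45) recv 21: drop; pos0(id24) recv 45: fwd
Round 2: pos3(id21) recv 92: fwd; pos4(id45) recv 31: drop; pos1(id92) recv 45: drop
Round 3: pos4(id45) recv 92: fwd
Round 4: pos0(id24) recv 92: fwd
Round 5: pos1(id92) recv 92: ELECTED
Message ID 45 originates at pos 4; dropped at pos 1 in round 2

Answer: 2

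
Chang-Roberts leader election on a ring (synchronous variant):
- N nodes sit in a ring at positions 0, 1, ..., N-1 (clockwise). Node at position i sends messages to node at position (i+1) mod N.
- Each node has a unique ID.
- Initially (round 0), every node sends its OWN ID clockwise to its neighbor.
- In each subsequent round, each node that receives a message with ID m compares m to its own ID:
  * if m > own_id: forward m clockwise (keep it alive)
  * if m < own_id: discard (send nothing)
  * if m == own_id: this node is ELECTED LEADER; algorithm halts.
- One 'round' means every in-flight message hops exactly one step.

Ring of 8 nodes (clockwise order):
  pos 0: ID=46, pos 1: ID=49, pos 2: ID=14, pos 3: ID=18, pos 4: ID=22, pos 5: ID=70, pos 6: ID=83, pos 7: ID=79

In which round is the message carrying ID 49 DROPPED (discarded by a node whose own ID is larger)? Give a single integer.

Answer: 4

Derivation:
Round 1: pos1(id49) recv 46: drop; pos2(id14) recv 49: fwd; pos3(id18) recv 14: drop; pos4(id22) recv 18: drop; pos5(id70) recv 22: drop; pos6(id83) recv 70: drop; pos7(id79) recv 83: fwd; pos0(id46) recv 79: fwd
Round 2: pos3(id18) recv 49: fwd; pos0(id46) recv 83: fwd; pos1(id49) recv 79: fwd
Round 3: pos4(id22) recv 49: fwd; pos1(id49) recv 83: fwd; pos2(id14) recv 79: fwd
Round 4: pos5(id70) recv 49: drop; pos2(id14) recv 83: fwd; pos3(id18) recv 79: fwd
Round 5: pos3(id18) recv 83: fwd; pos4(id22) recv 79: fwd
Round 6: pos4(id22) recv 83: fwd; pos5(id70) recv 79: fwd
Round 7: pos5(id70) recv 83: fwd; pos6(id83) recv 79: drop
Round 8: pos6(id83) recv 83: ELECTED
Message ID 49 originates at pos 1; dropped at pos 5 in round 4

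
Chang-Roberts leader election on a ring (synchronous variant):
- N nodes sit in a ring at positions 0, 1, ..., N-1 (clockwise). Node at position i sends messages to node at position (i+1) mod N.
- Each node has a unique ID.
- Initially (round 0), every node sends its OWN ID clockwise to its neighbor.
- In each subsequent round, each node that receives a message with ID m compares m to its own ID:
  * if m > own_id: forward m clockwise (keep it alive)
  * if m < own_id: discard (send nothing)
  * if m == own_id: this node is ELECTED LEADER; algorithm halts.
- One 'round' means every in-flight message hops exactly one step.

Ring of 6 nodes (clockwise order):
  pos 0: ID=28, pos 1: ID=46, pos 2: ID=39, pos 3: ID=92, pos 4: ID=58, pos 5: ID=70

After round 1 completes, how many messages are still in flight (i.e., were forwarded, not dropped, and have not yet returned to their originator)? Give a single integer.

Round 1: pos1(id46) recv 28: drop; pos2(id39) recv 46: fwd; pos3(id92) recv 39: drop; pos4(id58) recv 92: fwd; pos5(id70) recv 58: drop; pos0(id28) recv 70: fwd
After round 1: 3 messages still in flight

Answer: 3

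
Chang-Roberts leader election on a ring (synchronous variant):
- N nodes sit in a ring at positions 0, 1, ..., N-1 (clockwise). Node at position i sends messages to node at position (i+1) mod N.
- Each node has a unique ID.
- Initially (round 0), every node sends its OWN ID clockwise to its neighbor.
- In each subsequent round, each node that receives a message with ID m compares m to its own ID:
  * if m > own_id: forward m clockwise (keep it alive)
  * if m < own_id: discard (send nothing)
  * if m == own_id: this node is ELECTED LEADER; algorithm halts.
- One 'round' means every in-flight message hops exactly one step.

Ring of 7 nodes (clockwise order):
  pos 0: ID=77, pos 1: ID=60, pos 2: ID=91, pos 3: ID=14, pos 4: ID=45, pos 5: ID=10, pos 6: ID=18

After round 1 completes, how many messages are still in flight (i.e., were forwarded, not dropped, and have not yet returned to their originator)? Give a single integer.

Answer: 3

Derivation:
Round 1: pos1(id60) recv 77: fwd; pos2(id91) recv 60: drop; pos3(id14) recv 91: fwd; pos4(id45) recv 14: drop; pos5(id10) recv 45: fwd; pos6(id18) recv 10: drop; pos0(id77) recv 18: drop
After round 1: 3 messages still in flight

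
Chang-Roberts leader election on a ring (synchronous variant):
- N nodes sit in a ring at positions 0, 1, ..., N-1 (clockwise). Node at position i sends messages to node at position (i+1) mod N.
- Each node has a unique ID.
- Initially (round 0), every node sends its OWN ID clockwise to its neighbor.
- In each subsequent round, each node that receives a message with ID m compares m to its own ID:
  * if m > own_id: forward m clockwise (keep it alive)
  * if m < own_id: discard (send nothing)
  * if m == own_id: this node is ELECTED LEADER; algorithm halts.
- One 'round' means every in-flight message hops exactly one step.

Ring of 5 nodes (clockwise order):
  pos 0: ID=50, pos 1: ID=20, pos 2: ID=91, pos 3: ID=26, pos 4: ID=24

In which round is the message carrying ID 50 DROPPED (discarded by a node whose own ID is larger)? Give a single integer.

Round 1: pos1(id20) recv 50: fwd; pos2(id91) recv 20: drop; pos3(id26) recv 91: fwd; pos4(id24) recv 26: fwd; pos0(id50) recv 24: drop
Round 2: pos2(id91) recv 50: drop; pos4(id24) recv 91: fwd; pos0(id50) recv 26: drop
Round 3: pos0(id50) recv 91: fwd
Round 4: pos1(id20) recv 91: fwd
Round 5: pos2(id91) recv 91: ELECTED
Message ID 50 originates at pos 0; dropped at pos 2 in round 2

Answer: 2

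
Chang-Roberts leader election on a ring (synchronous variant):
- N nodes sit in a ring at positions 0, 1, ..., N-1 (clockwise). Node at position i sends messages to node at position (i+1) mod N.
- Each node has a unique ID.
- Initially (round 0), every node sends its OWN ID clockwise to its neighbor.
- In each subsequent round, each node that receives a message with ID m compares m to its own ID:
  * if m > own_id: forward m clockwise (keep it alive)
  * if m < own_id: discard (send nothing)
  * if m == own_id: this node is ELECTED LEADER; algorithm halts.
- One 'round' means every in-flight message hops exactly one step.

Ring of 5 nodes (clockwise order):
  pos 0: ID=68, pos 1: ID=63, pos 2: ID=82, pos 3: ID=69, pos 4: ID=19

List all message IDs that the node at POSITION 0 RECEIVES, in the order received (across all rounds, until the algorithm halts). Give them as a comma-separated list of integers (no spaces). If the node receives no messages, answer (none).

Answer: 19,69,82

Derivation:
Round 1: pos1(id63) recv 68: fwd; pos2(id82) recv 63: drop; pos3(id69) recv 82: fwd; pos4(id19) recv 69: fwd; pos0(id68) recv 19: drop
Round 2: pos2(id82) recv 68: drop; pos4(id19) recv 82: fwd; pos0(id68) recv 69: fwd
Round 3: pos0(id68) recv 82: fwd; pos1(id63) recv 69: fwd
Round 4: pos1(id63) recv 82: fwd; pos2(id82) recv 69: drop
Round 5: pos2(id82) recv 82: ELECTED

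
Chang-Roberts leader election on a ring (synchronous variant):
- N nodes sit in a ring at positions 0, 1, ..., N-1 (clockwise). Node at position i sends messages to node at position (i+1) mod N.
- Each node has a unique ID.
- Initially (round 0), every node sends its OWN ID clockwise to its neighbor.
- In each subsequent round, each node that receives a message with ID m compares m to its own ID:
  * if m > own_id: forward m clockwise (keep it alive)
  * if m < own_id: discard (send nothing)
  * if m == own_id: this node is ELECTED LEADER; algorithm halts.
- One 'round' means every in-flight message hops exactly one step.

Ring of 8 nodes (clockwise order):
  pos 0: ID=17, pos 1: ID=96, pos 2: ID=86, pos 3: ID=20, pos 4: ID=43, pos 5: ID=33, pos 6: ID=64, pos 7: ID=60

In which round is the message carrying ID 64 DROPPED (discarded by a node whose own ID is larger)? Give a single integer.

Round 1: pos1(id96) recv 17: drop; pos2(id86) recv 96: fwd; pos3(id20) recv 86: fwd; pos4(id43) recv 20: drop; pos5(id33) recv 43: fwd; pos6(id64) recv 33: drop; pos7(id60) recv 64: fwd; pos0(id17) recv 60: fwd
Round 2: pos3(id20) recv 96: fwd; pos4(id43) recv 86: fwd; pos6(id64) recv 43: drop; pos0(id17) recv 64: fwd; pos1(id96) recv 60: drop
Round 3: pos4(id43) recv 96: fwd; pos5(id33) recv 86: fwd; pos1(id96) recv 64: drop
Round 4: pos5(id33) recv 96: fwd; pos6(id64) recv 86: fwd
Round 5: pos6(id64) recv 96: fwd; pos7(id60) recv 86: fwd
Round 6: pos7(id60) recv 96: fwd; pos0(id17) recv 86: fwd
Round 7: pos0(id17) recv 96: fwd; pos1(id96) recv 86: drop
Round 8: pos1(id96) recv 96: ELECTED
Message ID 64 originates at pos 6; dropped at pos 1 in round 3

Answer: 3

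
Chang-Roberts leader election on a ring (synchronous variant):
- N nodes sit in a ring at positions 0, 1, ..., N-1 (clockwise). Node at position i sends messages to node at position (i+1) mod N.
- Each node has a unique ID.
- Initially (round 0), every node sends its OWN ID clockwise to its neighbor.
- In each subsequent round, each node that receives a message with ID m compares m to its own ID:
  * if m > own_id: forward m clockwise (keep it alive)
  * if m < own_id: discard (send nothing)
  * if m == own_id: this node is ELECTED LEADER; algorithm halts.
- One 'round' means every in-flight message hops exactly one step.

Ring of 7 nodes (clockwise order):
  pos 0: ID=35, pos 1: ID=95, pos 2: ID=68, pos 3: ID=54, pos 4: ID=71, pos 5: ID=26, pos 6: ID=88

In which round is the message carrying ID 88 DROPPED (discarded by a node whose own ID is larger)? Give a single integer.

Round 1: pos1(id95) recv 35: drop; pos2(id68) recv 95: fwd; pos3(id54) recv 68: fwd; pos4(id71) recv 54: drop; pos5(id26) recv 71: fwd; pos6(id88) recv 26: drop; pos0(id35) recv 88: fwd
Round 2: pos3(id54) recv 95: fwd; pos4(id71) recv 68: drop; pos6(id88) recv 71: drop; pos1(id95) recv 88: drop
Round 3: pos4(id71) recv 95: fwd
Round 4: pos5(id26) recv 95: fwd
Round 5: pos6(id88) recv 95: fwd
Round 6: pos0(id35) recv 95: fwd
Round 7: pos1(id95) recv 95: ELECTED
Message ID 88 originates at pos 6; dropped at pos 1 in round 2

Answer: 2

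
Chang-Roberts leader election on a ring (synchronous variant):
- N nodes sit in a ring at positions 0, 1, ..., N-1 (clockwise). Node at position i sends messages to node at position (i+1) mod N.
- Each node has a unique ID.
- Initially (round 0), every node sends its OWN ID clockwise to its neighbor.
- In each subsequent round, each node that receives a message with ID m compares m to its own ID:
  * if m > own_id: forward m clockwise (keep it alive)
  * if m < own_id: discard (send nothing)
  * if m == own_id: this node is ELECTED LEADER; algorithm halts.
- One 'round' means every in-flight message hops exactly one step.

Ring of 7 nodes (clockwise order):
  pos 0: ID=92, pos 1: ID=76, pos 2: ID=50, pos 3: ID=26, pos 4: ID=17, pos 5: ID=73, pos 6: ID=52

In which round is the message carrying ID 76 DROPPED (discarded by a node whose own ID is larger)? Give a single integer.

Round 1: pos1(id76) recv 92: fwd; pos2(id50) recv 76: fwd; pos3(id26) recv 50: fwd; pos4(id17) recv 26: fwd; pos5(id73) recv 17: drop; pos6(id52) recv 73: fwd; pos0(id92) recv 52: drop
Round 2: pos2(id50) recv 92: fwd; pos3(id26) recv 76: fwd; pos4(id17) recv 50: fwd; pos5(id73) recv 26: drop; pos0(id92) recv 73: drop
Round 3: pos3(id26) recv 92: fwd; pos4(id17) recv 76: fwd; pos5(id73) recv 50: drop
Round 4: pos4(id17) recv 92: fwd; pos5(id73) recv 76: fwd
Round 5: pos5(id73) recv 92: fwd; pos6(id52) recv 76: fwd
Round 6: pos6(id52) recv 92: fwd; pos0(id92) recv 76: drop
Round 7: pos0(id92) recv 92: ELECTED
Message ID 76 originates at pos 1; dropped at pos 0 in round 6

Answer: 6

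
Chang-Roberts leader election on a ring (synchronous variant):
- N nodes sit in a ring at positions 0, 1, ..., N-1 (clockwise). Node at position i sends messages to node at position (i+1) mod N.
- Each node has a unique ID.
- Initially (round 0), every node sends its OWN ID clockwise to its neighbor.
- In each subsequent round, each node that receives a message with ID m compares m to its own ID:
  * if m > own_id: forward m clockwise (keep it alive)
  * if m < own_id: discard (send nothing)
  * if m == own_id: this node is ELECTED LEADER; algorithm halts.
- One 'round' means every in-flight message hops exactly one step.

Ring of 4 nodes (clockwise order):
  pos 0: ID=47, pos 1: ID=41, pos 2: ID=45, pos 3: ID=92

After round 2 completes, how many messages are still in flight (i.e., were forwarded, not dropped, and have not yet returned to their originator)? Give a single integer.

Answer: 2

Derivation:
Round 1: pos1(id41) recv 47: fwd; pos2(id45) recv 41: drop; pos3(id92) recv 45: drop; pos0(id47) recv 92: fwd
Round 2: pos2(id45) recv 47: fwd; pos1(id41) recv 92: fwd
After round 2: 2 messages still in flight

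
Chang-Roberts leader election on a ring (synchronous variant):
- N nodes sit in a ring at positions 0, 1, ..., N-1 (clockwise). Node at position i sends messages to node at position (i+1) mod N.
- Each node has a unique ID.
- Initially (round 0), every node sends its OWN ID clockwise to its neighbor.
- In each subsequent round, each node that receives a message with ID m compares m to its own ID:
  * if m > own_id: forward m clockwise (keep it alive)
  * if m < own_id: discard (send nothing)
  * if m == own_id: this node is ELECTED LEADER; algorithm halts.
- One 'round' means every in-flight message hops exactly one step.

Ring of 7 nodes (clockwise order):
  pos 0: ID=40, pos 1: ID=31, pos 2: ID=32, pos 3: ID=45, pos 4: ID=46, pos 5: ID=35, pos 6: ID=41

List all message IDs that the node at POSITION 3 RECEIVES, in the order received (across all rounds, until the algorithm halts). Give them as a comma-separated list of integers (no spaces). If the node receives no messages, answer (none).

Round 1: pos1(id31) recv 40: fwd; pos2(id32) recv 31: drop; pos3(id45) recv 32: drop; pos4(id46) recv 45: drop; pos5(id35) recv 46: fwd; pos6(id41) recv 35: drop; pos0(id40) recv 41: fwd
Round 2: pos2(id32) recv 40: fwd; pos6(id41) recv 46: fwd; pos1(id31) recv 41: fwd
Round 3: pos3(id45) recv 40: drop; pos0(id40) recv 46: fwd; pos2(id32) recv 41: fwd
Round 4: pos1(id31) recv 46: fwd; pos3(id45) recv 41: drop
Round 5: pos2(id32) recv 46: fwd
Round 6: pos3(id45) recv 46: fwd
Round 7: pos4(id46) recv 46: ELECTED

Answer: 32,40,41,46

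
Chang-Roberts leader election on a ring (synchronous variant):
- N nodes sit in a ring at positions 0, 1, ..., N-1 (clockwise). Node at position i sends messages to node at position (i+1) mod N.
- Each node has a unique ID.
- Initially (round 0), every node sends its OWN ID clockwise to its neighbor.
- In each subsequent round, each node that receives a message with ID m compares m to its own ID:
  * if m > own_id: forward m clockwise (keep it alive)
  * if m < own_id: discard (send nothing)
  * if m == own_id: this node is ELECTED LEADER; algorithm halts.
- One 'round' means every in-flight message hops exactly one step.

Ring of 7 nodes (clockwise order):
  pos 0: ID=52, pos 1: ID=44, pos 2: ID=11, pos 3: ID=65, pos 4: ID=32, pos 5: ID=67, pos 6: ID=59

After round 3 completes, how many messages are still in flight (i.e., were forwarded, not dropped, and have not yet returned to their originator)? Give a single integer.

Answer: 2

Derivation:
Round 1: pos1(id44) recv 52: fwd; pos2(id11) recv 44: fwd; pos3(id65) recv 11: drop; pos4(id32) recv 65: fwd; pos5(id67) recv 32: drop; pos6(id59) recv 67: fwd; pos0(id52) recv 59: fwd
Round 2: pos2(id11) recv 52: fwd; pos3(id65) recv 44: drop; pos5(id67) recv 65: drop; pos0(id52) recv 67: fwd; pos1(id44) recv 59: fwd
Round 3: pos3(id65) recv 52: drop; pos1(id44) recv 67: fwd; pos2(id11) recv 59: fwd
After round 3: 2 messages still in flight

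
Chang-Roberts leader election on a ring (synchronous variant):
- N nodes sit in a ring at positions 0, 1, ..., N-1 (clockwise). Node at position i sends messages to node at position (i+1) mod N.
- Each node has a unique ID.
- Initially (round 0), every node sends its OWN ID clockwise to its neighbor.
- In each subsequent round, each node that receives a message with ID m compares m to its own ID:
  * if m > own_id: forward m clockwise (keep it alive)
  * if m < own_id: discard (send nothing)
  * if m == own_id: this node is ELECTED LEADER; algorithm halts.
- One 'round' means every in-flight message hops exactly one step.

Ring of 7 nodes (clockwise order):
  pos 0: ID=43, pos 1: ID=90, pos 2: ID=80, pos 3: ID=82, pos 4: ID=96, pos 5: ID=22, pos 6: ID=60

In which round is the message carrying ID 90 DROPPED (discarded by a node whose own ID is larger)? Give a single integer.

Round 1: pos1(id90) recv 43: drop; pos2(id80) recv 90: fwd; pos3(id82) recv 80: drop; pos4(id96) recv 82: drop; pos5(id22) recv 96: fwd; pos6(id60) recv 22: drop; pos0(id43) recv 60: fwd
Round 2: pos3(id82) recv 90: fwd; pos6(id60) recv 96: fwd; pos1(id90) recv 60: drop
Round 3: pos4(id96) recv 90: drop; pos0(id43) recv 96: fwd
Round 4: pos1(id90) recv 96: fwd
Round 5: pos2(id80) recv 96: fwd
Round 6: pos3(id82) recv 96: fwd
Round 7: pos4(id96) recv 96: ELECTED
Message ID 90 originates at pos 1; dropped at pos 4 in round 3

Answer: 3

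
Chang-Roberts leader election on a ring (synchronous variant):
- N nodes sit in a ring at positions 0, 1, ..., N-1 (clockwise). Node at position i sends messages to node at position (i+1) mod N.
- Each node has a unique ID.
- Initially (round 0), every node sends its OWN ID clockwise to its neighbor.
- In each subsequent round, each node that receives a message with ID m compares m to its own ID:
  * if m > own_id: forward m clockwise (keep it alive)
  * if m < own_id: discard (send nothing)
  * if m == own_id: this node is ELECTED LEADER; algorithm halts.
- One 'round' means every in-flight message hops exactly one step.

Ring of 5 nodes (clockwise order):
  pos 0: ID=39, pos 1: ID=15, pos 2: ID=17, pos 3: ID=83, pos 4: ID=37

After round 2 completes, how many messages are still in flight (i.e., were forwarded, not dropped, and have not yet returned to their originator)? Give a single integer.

Answer: 2

Derivation:
Round 1: pos1(id15) recv 39: fwd; pos2(id17) recv 15: drop; pos3(id83) recv 17: drop; pos4(id37) recv 83: fwd; pos0(id39) recv 37: drop
Round 2: pos2(id17) recv 39: fwd; pos0(id39) recv 83: fwd
After round 2: 2 messages still in flight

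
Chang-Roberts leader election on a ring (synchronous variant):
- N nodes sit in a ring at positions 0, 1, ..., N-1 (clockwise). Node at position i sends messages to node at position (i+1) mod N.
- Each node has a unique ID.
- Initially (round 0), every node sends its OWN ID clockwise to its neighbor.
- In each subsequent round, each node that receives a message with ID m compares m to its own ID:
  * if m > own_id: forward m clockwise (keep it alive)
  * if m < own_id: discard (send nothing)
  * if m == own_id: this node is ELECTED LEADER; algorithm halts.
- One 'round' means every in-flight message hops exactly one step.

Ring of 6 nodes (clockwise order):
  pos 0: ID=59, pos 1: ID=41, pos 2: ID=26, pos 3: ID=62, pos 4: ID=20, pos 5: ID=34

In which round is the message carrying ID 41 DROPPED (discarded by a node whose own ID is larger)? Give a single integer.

Round 1: pos1(id41) recv 59: fwd; pos2(id26) recv 41: fwd; pos3(id62) recv 26: drop; pos4(id20) recv 62: fwd; pos5(id34) recv 20: drop; pos0(id59) recv 34: drop
Round 2: pos2(id26) recv 59: fwd; pos3(id62) recv 41: drop; pos5(id34) recv 62: fwd
Round 3: pos3(id62) recv 59: drop; pos0(id59) recv 62: fwd
Round 4: pos1(id41) recv 62: fwd
Round 5: pos2(id26) recv 62: fwd
Round 6: pos3(id62) recv 62: ELECTED
Message ID 41 originates at pos 1; dropped at pos 3 in round 2

Answer: 2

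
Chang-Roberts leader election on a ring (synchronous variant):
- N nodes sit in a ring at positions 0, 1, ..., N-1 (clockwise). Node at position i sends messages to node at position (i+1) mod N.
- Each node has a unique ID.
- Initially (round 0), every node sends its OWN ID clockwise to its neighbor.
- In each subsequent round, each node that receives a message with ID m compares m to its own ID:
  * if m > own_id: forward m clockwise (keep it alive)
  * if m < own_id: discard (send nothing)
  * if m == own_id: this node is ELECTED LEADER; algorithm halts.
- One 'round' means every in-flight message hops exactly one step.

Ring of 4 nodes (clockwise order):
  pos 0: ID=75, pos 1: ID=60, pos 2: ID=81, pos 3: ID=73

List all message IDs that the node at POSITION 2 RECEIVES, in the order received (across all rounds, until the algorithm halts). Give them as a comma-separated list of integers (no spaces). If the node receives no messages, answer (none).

Round 1: pos1(id60) recv 75: fwd; pos2(id81) recv 60: drop; pos3(id73) recv 81: fwd; pos0(id75) recv 73: drop
Round 2: pos2(id81) recv 75: drop; pos0(id75) recv 81: fwd
Round 3: pos1(id60) recv 81: fwd
Round 4: pos2(id81) recv 81: ELECTED

Answer: 60,75,81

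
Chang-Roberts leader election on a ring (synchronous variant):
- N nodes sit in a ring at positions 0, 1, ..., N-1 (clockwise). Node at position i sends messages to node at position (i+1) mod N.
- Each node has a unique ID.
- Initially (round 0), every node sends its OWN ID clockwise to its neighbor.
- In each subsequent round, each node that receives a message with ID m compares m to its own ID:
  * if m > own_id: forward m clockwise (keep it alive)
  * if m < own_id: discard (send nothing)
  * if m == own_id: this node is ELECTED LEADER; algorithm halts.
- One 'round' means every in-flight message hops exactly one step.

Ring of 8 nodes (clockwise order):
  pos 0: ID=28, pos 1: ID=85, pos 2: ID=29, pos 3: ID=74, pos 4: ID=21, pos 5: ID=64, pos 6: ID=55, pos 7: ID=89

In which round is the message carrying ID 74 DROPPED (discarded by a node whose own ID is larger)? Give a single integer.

Answer: 4

Derivation:
Round 1: pos1(id85) recv 28: drop; pos2(id29) recv 85: fwd; pos3(id74) recv 29: drop; pos4(id21) recv 74: fwd; pos5(id64) recv 21: drop; pos6(id55) recv 64: fwd; pos7(id89) recv 55: drop; pos0(id28) recv 89: fwd
Round 2: pos3(id74) recv 85: fwd; pos5(id64) recv 74: fwd; pos7(id89) recv 64: drop; pos1(id85) recv 89: fwd
Round 3: pos4(id21) recv 85: fwd; pos6(id55) recv 74: fwd; pos2(id29) recv 89: fwd
Round 4: pos5(id64) recv 85: fwd; pos7(id89) recv 74: drop; pos3(id74) recv 89: fwd
Round 5: pos6(id55) recv 85: fwd; pos4(id21) recv 89: fwd
Round 6: pos7(id89) recv 85: drop; pos5(id64) recv 89: fwd
Round 7: pos6(id55) recv 89: fwd
Round 8: pos7(id89) recv 89: ELECTED
Message ID 74 originates at pos 3; dropped at pos 7 in round 4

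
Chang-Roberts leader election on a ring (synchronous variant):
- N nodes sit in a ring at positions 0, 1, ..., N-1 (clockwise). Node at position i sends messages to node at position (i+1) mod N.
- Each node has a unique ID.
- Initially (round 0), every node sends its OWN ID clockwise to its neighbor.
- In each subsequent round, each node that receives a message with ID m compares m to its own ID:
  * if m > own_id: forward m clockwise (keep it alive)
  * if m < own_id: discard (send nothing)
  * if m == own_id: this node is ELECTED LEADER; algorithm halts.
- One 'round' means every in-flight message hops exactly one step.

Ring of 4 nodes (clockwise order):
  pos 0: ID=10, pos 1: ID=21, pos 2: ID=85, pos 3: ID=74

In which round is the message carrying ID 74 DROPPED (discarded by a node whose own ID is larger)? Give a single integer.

Round 1: pos1(id21) recv 10: drop; pos2(id85) recv 21: drop; pos3(id74) recv 85: fwd; pos0(id10) recv 74: fwd
Round 2: pos0(id10) recv 85: fwd; pos1(id21) recv 74: fwd
Round 3: pos1(id21) recv 85: fwd; pos2(id85) recv 74: drop
Round 4: pos2(id85) recv 85: ELECTED
Message ID 74 originates at pos 3; dropped at pos 2 in round 3

Answer: 3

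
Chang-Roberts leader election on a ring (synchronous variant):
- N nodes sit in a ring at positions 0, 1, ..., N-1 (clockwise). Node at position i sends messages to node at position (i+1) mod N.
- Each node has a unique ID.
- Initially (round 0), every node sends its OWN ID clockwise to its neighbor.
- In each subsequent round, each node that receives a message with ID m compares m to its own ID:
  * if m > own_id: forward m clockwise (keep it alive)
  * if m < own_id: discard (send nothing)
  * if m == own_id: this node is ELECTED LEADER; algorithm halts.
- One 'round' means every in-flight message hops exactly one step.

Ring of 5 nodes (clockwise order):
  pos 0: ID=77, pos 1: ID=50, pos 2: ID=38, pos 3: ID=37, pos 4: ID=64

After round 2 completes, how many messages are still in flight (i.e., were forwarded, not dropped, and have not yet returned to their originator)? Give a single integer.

Answer: 2

Derivation:
Round 1: pos1(id50) recv 77: fwd; pos2(id38) recv 50: fwd; pos3(id37) recv 38: fwd; pos4(id64) recv 37: drop; pos0(id77) recv 64: drop
Round 2: pos2(id38) recv 77: fwd; pos3(id37) recv 50: fwd; pos4(id64) recv 38: drop
After round 2: 2 messages still in flight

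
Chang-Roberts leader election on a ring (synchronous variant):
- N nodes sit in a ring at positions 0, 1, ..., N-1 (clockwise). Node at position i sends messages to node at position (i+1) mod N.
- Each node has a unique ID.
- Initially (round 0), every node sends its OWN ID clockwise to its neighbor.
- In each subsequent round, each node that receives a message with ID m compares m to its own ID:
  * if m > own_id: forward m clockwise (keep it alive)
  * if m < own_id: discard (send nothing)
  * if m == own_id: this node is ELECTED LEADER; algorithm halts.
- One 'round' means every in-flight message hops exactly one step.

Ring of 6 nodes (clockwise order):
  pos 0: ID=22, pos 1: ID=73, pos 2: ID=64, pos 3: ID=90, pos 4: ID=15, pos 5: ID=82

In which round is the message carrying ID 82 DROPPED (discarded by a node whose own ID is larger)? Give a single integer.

Answer: 4

Derivation:
Round 1: pos1(id73) recv 22: drop; pos2(id64) recv 73: fwd; pos3(id90) recv 64: drop; pos4(id15) recv 90: fwd; pos5(id82) recv 15: drop; pos0(id22) recv 82: fwd
Round 2: pos3(id90) recv 73: drop; pos5(id82) recv 90: fwd; pos1(id73) recv 82: fwd
Round 3: pos0(id22) recv 90: fwd; pos2(id64) recv 82: fwd
Round 4: pos1(id73) recv 90: fwd; pos3(id90) recv 82: drop
Round 5: pos2(id64) recv 90: fwd
Round 6: pos3(id90) recv 90: ELECTED
Message ID 82 originates at pos 5; dropped at pos 3 in round 4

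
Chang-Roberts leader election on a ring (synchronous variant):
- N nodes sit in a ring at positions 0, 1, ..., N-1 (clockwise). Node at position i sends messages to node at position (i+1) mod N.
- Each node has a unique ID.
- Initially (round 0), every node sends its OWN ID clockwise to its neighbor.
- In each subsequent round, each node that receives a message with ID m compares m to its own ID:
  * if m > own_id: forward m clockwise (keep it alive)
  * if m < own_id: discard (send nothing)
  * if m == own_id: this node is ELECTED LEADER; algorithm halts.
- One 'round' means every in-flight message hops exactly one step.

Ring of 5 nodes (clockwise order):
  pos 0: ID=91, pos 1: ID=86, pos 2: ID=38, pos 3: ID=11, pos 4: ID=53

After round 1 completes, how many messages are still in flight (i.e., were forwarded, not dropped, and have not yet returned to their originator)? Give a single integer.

Answer: 3

Derivation:
Round 1: pos1(id86) recv 91: fwd; pos2(id38) recv 86: fwd; pos3(id11) recv 38: fwd; pos4(id53) recv 11: drop; pos0(id91) recv 53: drop
After round 1: 3 messages still in flight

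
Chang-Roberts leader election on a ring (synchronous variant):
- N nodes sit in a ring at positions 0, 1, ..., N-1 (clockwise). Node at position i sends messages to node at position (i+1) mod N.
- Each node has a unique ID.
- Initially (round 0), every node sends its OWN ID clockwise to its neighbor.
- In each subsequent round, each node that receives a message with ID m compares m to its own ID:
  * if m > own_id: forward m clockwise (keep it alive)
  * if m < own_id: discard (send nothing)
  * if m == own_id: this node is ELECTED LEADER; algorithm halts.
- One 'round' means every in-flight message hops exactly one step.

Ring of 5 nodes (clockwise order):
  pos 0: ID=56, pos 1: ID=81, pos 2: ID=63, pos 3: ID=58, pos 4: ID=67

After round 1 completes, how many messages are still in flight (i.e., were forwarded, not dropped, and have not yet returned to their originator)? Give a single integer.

Answer: 3

Derivation:
Round 1: pos1(id81) recv 56: drop; pos2(id63) recv 81: fwd; pos3(id58) recv 63: fwd; pos4(id67) recv 58: drop; pos0(id56) recv 67: fwd
After round 1: 3 messages still in flight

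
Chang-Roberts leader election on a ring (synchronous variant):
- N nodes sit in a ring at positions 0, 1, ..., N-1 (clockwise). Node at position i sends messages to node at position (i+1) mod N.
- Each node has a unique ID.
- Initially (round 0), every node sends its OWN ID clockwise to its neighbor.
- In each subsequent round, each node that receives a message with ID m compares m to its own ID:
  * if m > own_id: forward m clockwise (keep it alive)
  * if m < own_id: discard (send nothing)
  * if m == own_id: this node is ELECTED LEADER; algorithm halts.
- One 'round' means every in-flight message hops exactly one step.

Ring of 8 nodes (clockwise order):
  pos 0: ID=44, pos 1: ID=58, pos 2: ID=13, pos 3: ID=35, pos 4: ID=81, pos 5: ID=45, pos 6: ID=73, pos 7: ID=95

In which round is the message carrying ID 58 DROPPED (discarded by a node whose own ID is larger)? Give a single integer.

Answer: 3

Derivation:
Round 1: pos1(id58) recv 44: drop; pos2(id13) recv 58: fwd; pos3(id35) recv 13: drop; pos4(id81) recv 35: drop; pos5(id45) recv 81: fwd; pos6(id73) recv 45: drop; pos7(id95) recv 73: drop; pos0(id44) recv 95: fwd
Round 2: pos3(id35) recv 58: fwd; pos6(id73) recv 81: fwd; pos1(id58) recv 95: fwd
Round 3: pos4(id81) recv 58: drop; pos7(id95) recv 81: drop; pos2(id13) recv 95: fwd
Round 4: pos3(id35) recv 95: fwd
Round 5: pos4(id81) recv 95: fwd
Round 6: pos5(id45) recv 95: fwd
Round 7: pos6(id73) recv 95: fwd
Round 8: pos7(id95) recv 95: ELECTED
Message ID 58 originates at pos 1; dropped at pos 4 in round 3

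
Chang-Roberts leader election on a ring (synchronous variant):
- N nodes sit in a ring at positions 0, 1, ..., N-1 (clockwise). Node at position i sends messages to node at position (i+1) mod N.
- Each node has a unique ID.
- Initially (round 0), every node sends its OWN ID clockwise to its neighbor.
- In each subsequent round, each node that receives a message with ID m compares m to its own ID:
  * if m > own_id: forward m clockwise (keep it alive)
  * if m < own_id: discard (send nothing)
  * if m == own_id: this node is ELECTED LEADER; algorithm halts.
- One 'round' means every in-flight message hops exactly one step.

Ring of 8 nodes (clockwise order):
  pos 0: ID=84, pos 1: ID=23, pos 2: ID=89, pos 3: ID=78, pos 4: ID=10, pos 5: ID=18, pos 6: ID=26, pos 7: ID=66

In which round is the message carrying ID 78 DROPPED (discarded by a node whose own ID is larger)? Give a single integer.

Round 1: pos1(id23) recv 84: fwd; pos2(id89) recv 23: drop; pos3(id78) recv 89: fwd; pos4(id10) recv 78: fwd; pos5(id18) recv 10: drop; pos6(id26) recv 18: drop; pos7(id66) recv 26: drop; pos0(id84) recv 66: drop
Round 2: pos2(id89) recv 84: drop; pos4(id10) recv 89: fwd; pos5(id18) recv 78: fwd
Round 3: pos5(id18) recv 89: fwd; pos6(id26) recv 78: fwd
Round 4: pos6(id26) recv 89: fwd; pos7(id66) recv 78: fwd
Round 5: pos7(id66) recv 89: fwd; pos0(id84) recv 78: drop
Round 6: pos0(id84) recv 89: fwd
Round 7: pos1(id23) recv 89: fwd
Round 8: pos2(id89) recv 89: ELECTED
Message ID 78 originates at pos 3; dropped at pos 0 in round 5

Answer: 5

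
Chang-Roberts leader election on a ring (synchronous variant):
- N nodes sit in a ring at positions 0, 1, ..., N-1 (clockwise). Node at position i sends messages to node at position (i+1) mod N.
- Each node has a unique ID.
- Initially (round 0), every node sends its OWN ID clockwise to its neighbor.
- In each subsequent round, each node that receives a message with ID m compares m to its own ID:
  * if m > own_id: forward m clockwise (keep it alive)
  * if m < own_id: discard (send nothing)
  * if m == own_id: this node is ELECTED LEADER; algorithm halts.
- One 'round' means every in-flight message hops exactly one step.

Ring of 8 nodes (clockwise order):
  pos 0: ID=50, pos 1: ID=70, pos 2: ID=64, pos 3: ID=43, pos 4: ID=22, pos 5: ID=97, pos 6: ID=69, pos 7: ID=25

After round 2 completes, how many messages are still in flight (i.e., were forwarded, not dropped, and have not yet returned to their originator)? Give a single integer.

Round 1: pos1(id70) recv 50: drop; pos2(id64) recv 70: fwd; pos3(id43) recv 64: fwd; pos4(id22) recv 43: fwd; pos5(id97) recv 22: drop; pos6(id69) recv 97: fwd; pos7(id25) recv 69: fwd; pos0(id50) recv 25: drop
Round 2: pos3(id43) recv 70: fwd; pos4(id22) recv 64: fwd; pos5(id97) recv 43: drop; pos7(id25) recv 97: fwd; pos0(id50) recv 69: fwd
After round 2: 4 messages still in flight

Answer: 4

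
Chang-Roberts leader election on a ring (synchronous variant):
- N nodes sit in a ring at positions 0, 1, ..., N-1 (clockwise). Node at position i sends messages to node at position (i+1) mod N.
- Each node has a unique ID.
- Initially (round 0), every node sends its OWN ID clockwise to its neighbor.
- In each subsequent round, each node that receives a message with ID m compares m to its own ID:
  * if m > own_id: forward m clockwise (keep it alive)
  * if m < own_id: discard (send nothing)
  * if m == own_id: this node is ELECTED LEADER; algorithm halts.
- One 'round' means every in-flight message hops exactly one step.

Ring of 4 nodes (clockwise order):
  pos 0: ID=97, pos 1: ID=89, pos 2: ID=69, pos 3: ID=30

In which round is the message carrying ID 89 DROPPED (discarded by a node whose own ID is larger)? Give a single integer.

Answer: 3

Derivation:
Round 1: pos1(id89) recv 97: fwd; pos2(id69) recv 89: fwd; pos3(id30) recv 69: fwd; pos0(id97) recv 30: drop
Round 2: pos2(id69) recv 97: fwd; pos3(id30) recv 89: fwd; pos0(id97) recv 69: drop
Round 3: pos3(id30) recv 97: fwd; pos0(id97) recv 89: drop
Round 4: pos0(id97) recv 97: ELECTED
Message ID 89 originates at pos 1; dropped at pos 0 in round 3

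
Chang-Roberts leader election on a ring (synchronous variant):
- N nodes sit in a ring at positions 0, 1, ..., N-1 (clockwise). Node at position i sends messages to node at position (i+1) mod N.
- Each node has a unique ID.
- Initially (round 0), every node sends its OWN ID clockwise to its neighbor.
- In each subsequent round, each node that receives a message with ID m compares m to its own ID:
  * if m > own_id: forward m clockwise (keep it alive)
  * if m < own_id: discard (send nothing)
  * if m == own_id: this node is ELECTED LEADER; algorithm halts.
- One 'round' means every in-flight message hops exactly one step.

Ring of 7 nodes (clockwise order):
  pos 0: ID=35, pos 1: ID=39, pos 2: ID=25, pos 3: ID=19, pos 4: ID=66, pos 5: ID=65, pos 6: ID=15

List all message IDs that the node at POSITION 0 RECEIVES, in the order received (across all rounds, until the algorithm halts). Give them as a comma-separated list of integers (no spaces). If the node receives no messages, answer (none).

Round 1: pos1(id39) recv 35: drop; pos2(id25) recv 39: fwd; pos3(id19) recv 25: fwd; pos4(id66) recv 19: drop; pos5(id65) recv 66: fwd; pos6(id15) recv 65: fwd; pos0(id35) recv 15: drop
Round 2: pos3(id19) recv 39: fwd; pos4(id66) recv 25: drop; pos6(id15) recv 66: fwd; pos0(id35) recv 65: fwd
Round 3: pos4(id66) recv 39: drop; pos0(id35) recv 66: fwd; pos1(id39) recv 65: fwd
Round 4: pos1(id39) recv 66: fwd; pos2(id25) recv 65: fwd
Round 5: pos2(id25) recv 66: fwd; pos3(id19) recv 65: fwd
Round 6: pos3(id19) recv 66: fwd; pos4(id66) recv 65: drop
Round 7: pos4(id66) recv 66: ELECTED

Answer: 15,65,66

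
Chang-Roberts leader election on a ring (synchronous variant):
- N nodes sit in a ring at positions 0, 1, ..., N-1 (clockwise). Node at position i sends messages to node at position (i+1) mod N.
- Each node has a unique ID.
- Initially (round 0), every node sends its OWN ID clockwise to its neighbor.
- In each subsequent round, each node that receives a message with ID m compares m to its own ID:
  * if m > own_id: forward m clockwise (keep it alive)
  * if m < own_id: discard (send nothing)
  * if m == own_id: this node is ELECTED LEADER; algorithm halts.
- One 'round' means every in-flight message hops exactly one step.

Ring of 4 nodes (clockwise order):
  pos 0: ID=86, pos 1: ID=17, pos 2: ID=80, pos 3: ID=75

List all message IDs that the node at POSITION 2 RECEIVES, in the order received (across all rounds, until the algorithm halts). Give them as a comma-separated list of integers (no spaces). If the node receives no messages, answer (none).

Round 1: pos1(id17) recv 86: fwd; pos2(id80) recv 17: drop; pos3(id75) recv 80: fwd; pos0(id86) recv 75: drop
Round 2: pos2(id80) recv 86: fwd; pos0(id86) recv 80: drop
Round 3: pos3(id75) recv 86: fwd
Round 4: pos0(id86) recv 86: ELECTED

Answer: 17,86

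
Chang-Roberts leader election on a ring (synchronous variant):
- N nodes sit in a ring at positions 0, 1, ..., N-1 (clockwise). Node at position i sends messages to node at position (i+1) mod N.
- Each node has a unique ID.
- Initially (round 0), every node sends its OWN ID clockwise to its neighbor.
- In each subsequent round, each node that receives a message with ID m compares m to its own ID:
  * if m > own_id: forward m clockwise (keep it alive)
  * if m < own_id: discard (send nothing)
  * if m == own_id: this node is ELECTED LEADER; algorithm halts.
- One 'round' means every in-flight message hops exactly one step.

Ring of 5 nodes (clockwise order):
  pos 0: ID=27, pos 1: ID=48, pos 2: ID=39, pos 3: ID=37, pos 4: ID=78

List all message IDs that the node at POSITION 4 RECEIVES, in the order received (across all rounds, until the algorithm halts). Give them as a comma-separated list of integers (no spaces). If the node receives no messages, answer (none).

Round 1: pos1(id48) recv 27: drop; pos2(id39) recv 48: fwd; pos3(id37) recv 39: fwd; pos4(id78) recv 37: drop; pos0(id27) recv 78: fwd
Round 2: pos3(id37) recv 48: fwd; pos4(id78) recv 39: drop; pos1(id48) recv 78: fwd
Round 3: pos4(id78) recv 48: drop; pos2(id39) recv 78: fwd
Round 4: pos3(id37) recv 78: fwd
Round 5: pos4(id78) recv 78: ELECTED

Answer: 37,39,48,78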